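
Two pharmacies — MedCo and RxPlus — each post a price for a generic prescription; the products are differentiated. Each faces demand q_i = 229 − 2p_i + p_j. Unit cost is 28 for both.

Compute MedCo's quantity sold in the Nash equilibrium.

MedCo's profit: π = (p_{MedCo} − 28)(229 − 2p_{MedCo} + p_{RxPlus}).
∂π/∂p_{MedCo} = 285 − 4p_{MedCo} + p_{RxPlus} = 0 ⇒ p_{MedCo} = 71.25 + 0.25p_{RxPlus}.
Setting p_{MedCo} = p_{RxPlus} in the reaction function: p_{MedCo} = 71.25 + 0.25p_{MedCo}, so p_{MedCo} = 71.25 / 0.75 = 95.
q_{MedCo} = 229 − 2·95 + 95 = 134.

134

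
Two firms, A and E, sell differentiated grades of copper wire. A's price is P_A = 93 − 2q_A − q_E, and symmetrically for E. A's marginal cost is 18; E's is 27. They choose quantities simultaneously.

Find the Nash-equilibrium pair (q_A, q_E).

Firm A's profit: π = q_A(93 − 2q_A − q_E) − 18q_A.
∂π/∂q_A = 75 − 4q_A − q_E = 0 ⇒ q_A = 18.75 − 0.25q_E.
Similarly q_E = 16.5 − 0.25q_A.
Solving the two reaction functions simultaneously: (1 − (−0.25)(−0.25))q_A = 18.75 − 0.25·16.5, so 0.9375q_A = 14.625 and q_A = 15.6.
Then q_E = 16.5 − 0.25·15.6 = 12.6.

15.6, 12.6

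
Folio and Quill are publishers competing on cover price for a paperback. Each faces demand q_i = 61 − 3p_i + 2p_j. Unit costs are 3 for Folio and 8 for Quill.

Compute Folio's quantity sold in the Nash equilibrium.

Folio's profit: π = (p_{Folio} − 3)(61 − 3p_{Folio} + 2p_{Quill}).
∂π/∂p_{Folio} = 70 − 6p_{Folio} + 2p_{Quill} = 0 ⇒ p_{Folio} = 35/3 + (1/3)p_{Quill}.
Similarly p_{Quill} = 85/6 + (1/3)p_{Folio}.
Plugging p_{Quill} into Folio's best response: p_{Folio} = 35/3 + (1/3)(85/6 + (1/3)p_{Folio}) ⇒ (8/9)p_{Folio} = 295/18, so p_{Folio} = 18.4375.
Then p_{Quill} = 85/6 + (1/3)·18.4375 = 20.3125.
q_{Folio} = 61 − 3·18.4375 + 2·20.3125 = 46.3125.

46.3125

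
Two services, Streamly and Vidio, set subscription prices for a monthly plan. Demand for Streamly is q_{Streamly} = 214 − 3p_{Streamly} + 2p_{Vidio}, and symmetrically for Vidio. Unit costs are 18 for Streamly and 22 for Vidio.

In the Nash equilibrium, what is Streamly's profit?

Streamly's profit: π = (p_{Streamly} − 18)(214 − 3p_{Streamly} + 2p_{Vidio}).
∂π/∂p_{Streamly} = 268 − 6p_{Streamly} + 2p_{Vidio} = 0 ⇒ p_{Streamly} = 134/3 + (1/3)p_{Vidio}.
Similarly p_{Vidio} = 140/3 + (1/3)p_{Streamly}.
Substituting the second reaction function into the first: p_{Streamly} = 134/3 + (1/3)(140/3 + (1/3)p_{Streamly}), which gives (8/9)p_{Streamly} = 542/9 ⇒ p_{Streamly} = 67.75.
Then p_{Vidio} = 140/3 + (1/3)·67.75 = 69.25.
q_{Streamly} = 214 − 3·67.75 + 2·69.25 = 149.25.
Profit = (67.75 − 18)·149.25 = 7425.1875.

7425.1875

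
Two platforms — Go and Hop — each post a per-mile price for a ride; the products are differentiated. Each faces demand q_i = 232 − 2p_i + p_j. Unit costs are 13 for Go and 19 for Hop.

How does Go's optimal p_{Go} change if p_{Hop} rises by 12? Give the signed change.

Go's profit: π = (p_{Go} − 13)(232 − 2p_{Go} + p_{Hop}).
∂π/∂p_{Go} = 258 − 4p_{Go} + p_{Hop} = 0 ⇒ p_{Go} = 64.5 + 0.25p_{Hop}.
The reaction-function slope is 0.25, so a 12-unit rise in p_{Hop} moves p_{Go} by 0.25 × 12 = 3. Go's best response rises — the actions are strategic complements.

3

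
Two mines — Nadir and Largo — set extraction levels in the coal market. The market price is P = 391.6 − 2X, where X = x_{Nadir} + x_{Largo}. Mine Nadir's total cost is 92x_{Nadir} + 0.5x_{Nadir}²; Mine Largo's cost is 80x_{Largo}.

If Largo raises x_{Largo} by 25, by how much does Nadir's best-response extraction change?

Mine Nadir's profit: π = x_{Nadir}(391.6 − 2(x_{Nadir} + x_{Largo})) − 92x_{Nadir} − 0.5x_{Nadir}².
∂π/∂x_{Nadir} = 299.6 − 5x_{Nadir} − 2x_{Largo} = 0, so x_{Nadir} = 59.92 − 0.4x_{Largo}.
The reaction-function slope is −0.4, so a 25-unit rise in x_{Largo} moves x_{Nadir} by −0.4 × 25 = −10. Nadir's best response falls — the actions are strategic substitutes.

-10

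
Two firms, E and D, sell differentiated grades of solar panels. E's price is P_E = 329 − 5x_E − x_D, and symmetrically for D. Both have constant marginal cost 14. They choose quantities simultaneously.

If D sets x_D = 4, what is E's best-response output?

Firm E's profit: π = x_E(329 − 5x_E − x_D) − 14x_E.
∂π/∂x_E = 315 − 10x_E − x_D = 0 ⇒ x_E = 31.5 − 0.1x_D.
At x_D = 4: x_E = 31.5 − 0.1·4 = 31.1.

31.1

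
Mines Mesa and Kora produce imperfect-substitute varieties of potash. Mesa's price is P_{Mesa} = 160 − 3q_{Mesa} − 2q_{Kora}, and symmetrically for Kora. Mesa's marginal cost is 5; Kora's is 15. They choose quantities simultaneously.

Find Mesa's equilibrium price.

Mine Mesa's profit: π = q_{Mesa}(160 − 3q_{Mesa} − 2q_{Kora}) − 5q_{Mesa}.
∂π/∂q_{Mesa} = 155 − 6q_{Mesa} − 2q_{Kora} = 0 ⇒ q_{Mesa} = 155/6 − (1/3)q_{Kora}.
Similarly q_{Kora} = 145/6 − (1/3)q_{Mesa}.
Plugging q_{Kora} into Mesa's best response: q_{Mesa} = 155/6 − (1/3)(145/6 − (1/3)q_{Mesa}) ⇒ (8/9)q_{Mesa} = 160/9, so q_{Mesa} = 20.
Then q_{Kora} = 145/6 − (1/3)·20 = 17.5.
P_{Mesa} = 160 − 3·20 − 2·17.5 = 65.

65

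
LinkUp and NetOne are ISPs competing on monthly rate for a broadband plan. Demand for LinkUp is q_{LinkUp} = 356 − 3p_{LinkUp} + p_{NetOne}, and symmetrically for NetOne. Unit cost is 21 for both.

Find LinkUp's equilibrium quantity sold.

LinkUp's profit: π = (p_{LinkUp} − 21)(356 − 3p_{LinkUp} + p_{NetOne}).
∂π/∂p_{LinkUp} = 419 − 6p_{LinkUp} + p_{NetOne} = 0 ⇒ p_{LinkUp} = 419/6 + (1/6)p_{NetOne}.
Setting p_{LinkUp} = p_{NetOne} in the reaction function: p_{LinkUp} = 419/6 + (1/6)p_{LinkUp}, so p_{LinkUp} = (419/6) / (5/6) = 83.8.
q_{LinkUp} = 356 − 3·83.8 + 83.8 = 188.4.

188.4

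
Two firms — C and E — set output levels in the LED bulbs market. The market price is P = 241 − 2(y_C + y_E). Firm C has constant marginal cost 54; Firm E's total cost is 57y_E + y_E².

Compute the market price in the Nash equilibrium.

129.4

Firm C's profit: π = y_C(241 − 2(y_C + y_E)) − 54y_C.
∂π/∂y_C = 187 − 4y_C − 2y_E = 0, so y_C = 46.75 − 0.5y_E.
For E: ∂π/∂y_E = 184 − 6y_E − 2y_C = 0 ⇒ y_E = 92/3 − (1/3)y_C.
Solving the two reaction functions simultaneously: (1 − (−0.5)(−1/3))y_C = 46.75 − 0.5·(92/3), so (5/6)y_C = 377/12 and y_C = 37.7.
Then y_E = 92/3 − (1/3)·37.7 = 18.1.
Equilibrium price: P = 241 − 2·55.8 = 129.4.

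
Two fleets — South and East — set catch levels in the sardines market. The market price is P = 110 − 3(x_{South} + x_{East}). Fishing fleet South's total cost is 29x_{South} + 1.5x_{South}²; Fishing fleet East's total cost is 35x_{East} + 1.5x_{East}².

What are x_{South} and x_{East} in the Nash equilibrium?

7, 6

Fishing fleet South's profit: π = x_{South}(110 − 3(x_{South} + x_{East})) − 29x_{South} − 1.5x_{South}².
∂π/∂x_{South} = 81 − 9x_{South} − 3x_{East} = 0, so x_{South} = 9 − (1/3)x_{East}.
By the same steps for East: x_{East} = 25/3 − (1/3)x_{South}.
Substituting the second reaction function into the first: x_{South} = 9 − (1/3)(25/3 − (1/3)x_{South}), which gives (8/9)x_{South} = 56/9 ⇒ x_{South} = 7.
Then x_{East} = 25/3 − (1/3)·7 = 6.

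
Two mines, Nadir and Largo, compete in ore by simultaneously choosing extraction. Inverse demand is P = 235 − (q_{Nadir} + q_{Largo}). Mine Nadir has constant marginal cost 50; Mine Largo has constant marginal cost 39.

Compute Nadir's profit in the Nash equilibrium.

Mine Nadir's profit: π = q_{Nadir}(235 − (q_{Nadir} + q_{Largo})) − 50q_{Nadir}.
∂π/∂q_{Nadir} = 185 − 2q_{Nadir} − q_{Largo} = 0, so q_{Nadir} = 92.5 − 0.5q_{Largo}.
By the same steps for Largo: q_{Largo} = 98 − 0.5q_{Nadir}.
Plugging q_{Largo} into Nadir's best response: q_{Nadir} = 92.5 − 0.5(98 − 0.5q_{Nadir}) ⇒ 0.75q_{Nadir} = 43.5, so q_{Nadir} = 58.
Then q_{Largo} = 98 − 0.5·58 = 69.
Price P = 235 − 127 = 108.
Nadir's profit: (108 − 50)·58 = 3364.

3364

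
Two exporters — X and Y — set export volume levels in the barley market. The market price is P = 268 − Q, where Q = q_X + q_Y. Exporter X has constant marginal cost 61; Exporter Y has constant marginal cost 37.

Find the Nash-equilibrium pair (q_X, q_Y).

Exporter X's profit: π = q_X(268 − (q_X + q_Y)) − 61q_X.
∂π/∂q_X = 207 − 2q_X − q_Y = 0, so q_X = 103.5 − 0.5q_Y.
By the same steps for Y: q_Y = 115.5 − 0.5q_X.
Solving the two reaction functions simultaneously: (1 − (−0.5)(−0.5))q_X = 103.5 − 0.5·115.5, so 0.75q_X = 45.75 and q_X = 61.
Then q_Y = 115.5 − 0.5·61 = 85.

61, 85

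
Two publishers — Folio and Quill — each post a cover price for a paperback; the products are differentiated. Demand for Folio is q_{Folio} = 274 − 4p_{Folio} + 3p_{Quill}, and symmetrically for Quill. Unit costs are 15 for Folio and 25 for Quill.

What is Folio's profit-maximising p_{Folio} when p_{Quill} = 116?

Folio's profit: π = (p_{Folio} − 15)(274 − 4p_{Folio} + 3p_{Quill}).
∂π/∂p_{Folio} = 334 − 8p_{Folio} + 3p_{Quill} = 0 ⇒ p_{Folio} = 41.75 + 0.375p_{Quill}.
At p_{Quill} = 116: p_{Folio} = 41.75 + 0.375·116 = 85.25.

85.25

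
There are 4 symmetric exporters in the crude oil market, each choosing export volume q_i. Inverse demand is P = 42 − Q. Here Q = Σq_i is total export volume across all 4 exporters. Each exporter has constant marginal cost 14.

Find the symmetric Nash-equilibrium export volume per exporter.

A representative exporter's profit is π_i = q_i(42 − Q) − 14q_i, with Q = q_i + Σ_{j≠i} q_j.
First-order condition: 28 − 2q_i − Σ_{j≠i} q_j = 0.
Imposing symmetry (q_j = q for all j) turns Σ_{j≠i} q_j into 3q, so 28 = 5q and q = 5.6.

5.6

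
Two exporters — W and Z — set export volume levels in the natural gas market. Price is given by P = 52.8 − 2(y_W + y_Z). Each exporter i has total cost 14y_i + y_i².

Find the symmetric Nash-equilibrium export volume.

Exporter W's profit: π = y_W(52.8 − 2(y_W + y_Z)) − 14y_W − y_W².
∂π/∂y_W = 38.8 − 6y_W − 2y_Z = 0, so y_W = 97/15 − (1/3)y_Z.
Setting y_W = y_Z in the reaction function: y_W = 97/15 − (1/3)y_W, so y_W = (97/15) / (4/3) = 4.85.

4.85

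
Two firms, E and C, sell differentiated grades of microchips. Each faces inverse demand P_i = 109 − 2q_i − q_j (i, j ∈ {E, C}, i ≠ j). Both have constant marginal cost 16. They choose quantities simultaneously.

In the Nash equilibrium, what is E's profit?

Firm E's profit: π = q_E(109 − 2q_E − q_C) − 16q_E.
∂π/∂q_E = 93 − 4q_E − q_C = 0 ⇒ q_E = 23.25 − 0.25q_C.
Setting q_E = q_C in the reaction function: q_E = 23.25 − 0.25q_E, so q_E = 23.25 / 1.25 = 18.6.
P_E = 109 − 2·18.6 − 18.6 = 53.2.
Profit = (53.2 − 16)·18.6 = 691.92.

691.92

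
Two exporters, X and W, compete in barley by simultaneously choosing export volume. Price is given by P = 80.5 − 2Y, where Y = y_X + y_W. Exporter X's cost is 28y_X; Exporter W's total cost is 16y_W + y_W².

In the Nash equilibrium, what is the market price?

Exporter X's profit: π = y_X(80.5 − 2(y_X + y_W)) − 28y_X.
∂π/∂y_X = 52.5 − 4y_X − 2y_W = 0, so y_X = 13.125 − 0.5y_W.
For W: ∂π/∂y_W = 64.5 − 6y_W − 2y_X = 0 ⇒ y_W = 10.75 − (1/3)y_X.
Substituting the second reaction function into the first: y_X = 13.125 − 0.5(10.75 − (1/3)y_X), which gives (5/6)y_X = 7.75 ⇒ y_X = 9.3.
Then y_W = 10.75 − (1/3)·9.3 = 7.65.
Equilibrium price: P = 80.5 − 2·16.95 = 46.6.

46.6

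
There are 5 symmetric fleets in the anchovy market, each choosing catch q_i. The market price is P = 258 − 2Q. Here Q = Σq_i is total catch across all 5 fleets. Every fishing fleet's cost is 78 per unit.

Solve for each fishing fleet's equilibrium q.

15

A representative fishing fleet's profit is π_i = q_i(258 − 2Q) − 78q_i, with Q = q_i + Σ_{j≠i} q_j.
First-order condition: 180 − 4q_i − 2Σ_{j≠i} q_j = 0.
With identical fishing fleets, set every q_j = q: then 180 − 4q − 8q = 0, i.e. q = 180/12 = 15.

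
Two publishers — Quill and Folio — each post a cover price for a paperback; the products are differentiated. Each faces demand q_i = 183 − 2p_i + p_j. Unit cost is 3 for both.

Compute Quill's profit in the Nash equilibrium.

7200

Quill's profit: π = (p_{Quill} − 3)(183 − 2p_{Quill} + p_{Folio}).
∂π/∂p_{Quill} = 189 − 4p_{Quill} + p_{Folio} = 0 ⇒ p_{Quill} = 47.25 + 0.25p_{Folio}.
Setting p_{Quill} = p_{Folio} in the reaction function: p_{Quill} = 47.25 + 0.25p_{Quill}, so p_{Quill} = 47.25 / 0.75 = 63.
q_{Quill} = 183 − 2·63 + 63 = 120.
Profit = (63 − 3)·120 = 7200.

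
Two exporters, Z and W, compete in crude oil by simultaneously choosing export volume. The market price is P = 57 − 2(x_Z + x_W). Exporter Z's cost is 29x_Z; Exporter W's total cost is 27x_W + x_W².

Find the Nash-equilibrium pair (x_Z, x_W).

5.4, 3.2

Exporter Z's profit: π = x_Z(57 − 2(x_Z + x_W)) − 29x_Z.
∂π/∂x_Z = 28 − 4x_Z − 2x_W = 0, so x_Z = 7 − 0.5x_W.
For W: ∂π/∂x_W = 30 − 6x_W − 2x_Z = 0 ⇒ x_W = 5 − (1/3)x_Z.
Plugging x_W into Z's best response: x_Z = 7 − 0.5(5 − (1/3)x_Z) ⇒ (5/6)x_Z = 4.5, so x_Z = 5.4.
Then x_W = 5 − (1/3)·5.4 = 3.2.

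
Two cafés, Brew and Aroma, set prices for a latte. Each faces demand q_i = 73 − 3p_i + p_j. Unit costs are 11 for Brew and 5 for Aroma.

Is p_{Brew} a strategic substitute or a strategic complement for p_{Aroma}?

Brew's profit: π = (p_{Brew} − 11)(73 − 3p_{Brew} + p_{Aroma}).
∂π/∂p_{Brew} = 106 − 6p_{Brew} + p_{Aroma} = 0 ⇒ p_{Brew} = 53/3 + (1/6)p_{Aroma}.
The best-response slope dp_{Brew}/dp_{Aroma} = 1/6 > 0: the reaction function is upward-sloping, so the choices are strategic complements.

strategic complements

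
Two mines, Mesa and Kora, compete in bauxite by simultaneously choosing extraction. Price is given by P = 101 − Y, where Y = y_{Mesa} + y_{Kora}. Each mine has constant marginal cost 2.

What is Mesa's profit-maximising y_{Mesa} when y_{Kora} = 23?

Mine Mesa's profit: π = y_{Mesa}(101 − (y_{Mesa} + y_{Kora})) − 2y_{Mesa}.
∂π/∂y_{Mesa} = 99 − 2y_{Mesa} − y_{Kora} = 0, so y_{Mesa} = 49.5 − 0.5y_{Kora}.
At y_{Kora} = 23: y_{Mesa} = 49.5 − 0.5·23 = 38.

38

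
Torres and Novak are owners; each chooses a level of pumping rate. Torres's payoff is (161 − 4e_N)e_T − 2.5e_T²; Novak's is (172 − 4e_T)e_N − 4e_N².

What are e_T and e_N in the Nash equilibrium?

Expanding Torres's payoff: 161e_T − 4e_Ne_T − 2.5e_T².
∂π/∂e_T = 161 − 4e_N − 5e_T = 0, so e_T = 32.2 − 0.8e_N.
Likewise for Novak: e_N = 21.5 − 0.5e_T.
Solving the two reaction functions simultaneously: (1 − (−0.8)(−0.5))e_T = 32.2 − 0.8·21.5, so 0.6e_T = 15 and e_T = 25.
Then e_N = 21.5 − 0.5·25 = 9.

25, 9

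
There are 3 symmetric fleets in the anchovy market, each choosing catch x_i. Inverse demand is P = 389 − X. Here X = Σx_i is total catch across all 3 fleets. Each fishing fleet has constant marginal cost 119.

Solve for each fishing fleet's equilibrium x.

67.5

A representative fishing fleet's profit is π_i = x_i(389 − X) − 119x_i, with X = x_i + Σ_{j≠i} x_j.
First-order condition: 270 − 2x_i − Σ_{j≠i} x_j = 0.
In a symmetric equilibrium every fishing fleet chooses the same x, so Σ_{j≠i} x_j = 2x. The condition becomes 270 − 4x = 0, giving x = 270/4 = 67.5.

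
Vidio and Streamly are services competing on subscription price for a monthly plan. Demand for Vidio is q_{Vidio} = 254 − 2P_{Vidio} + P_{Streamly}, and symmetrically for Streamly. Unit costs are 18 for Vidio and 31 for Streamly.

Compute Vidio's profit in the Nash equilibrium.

Vidio's profit: π = (P_{Vidio} − 18)(254 − 2P_{Vidio} + P_{Streamly}).
∂π/∂P_{Vidio} = 290 − 4P_{Vidio} + P_{Streamly} = 0 ⇒ P_{Vidio} = 72.5 + 0.25P_{Streamly}.
Similarly P_{Streamly} = 79 + 0.25P_{Vidio}.
Substituting the second reaction function into the first: P_{Vidio} = 72.5 + 0.25(79 + 0.25P_{Vidio}), which gives 0.9375P_{Vidio} = 92.25 ⇒ P_{Vidio} = 98.4.
Then P_{Streamly} = 79 + 0.25·98.4 = 103.6.
q_{Vidio} = 254 − 2·98.4 + 103.6 = 160.8.
Profit = (98.4 − 18)·160.8 = 12928.32.

12928.32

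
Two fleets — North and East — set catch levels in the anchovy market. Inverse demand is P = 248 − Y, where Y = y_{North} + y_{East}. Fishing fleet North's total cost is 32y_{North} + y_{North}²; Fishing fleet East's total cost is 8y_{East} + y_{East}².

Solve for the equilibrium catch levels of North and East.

41.6, 49.6

Fishing fleet North's profit: π = y_{North}(248 − (y_{North} + y_{East})) − 32y_{North} − y_{North}².
∂π/∂y_{North} = 216 − 4y_{North} − y_{East} = 0, so y_{North} = 54 − 0.25y_{East}.
By the same steps for East: y_{East} = 60 − 0.25y_{North}.
Substituting the second reaction function into the first: y_{North} = 54 − 0.25(60 − 0.25y_{North}), which gives 0.9375y_{North} = 39 ⇒ y_{North} = 41.6.
Then y_{East} = 60 − 0.25·41.6 = 49.6.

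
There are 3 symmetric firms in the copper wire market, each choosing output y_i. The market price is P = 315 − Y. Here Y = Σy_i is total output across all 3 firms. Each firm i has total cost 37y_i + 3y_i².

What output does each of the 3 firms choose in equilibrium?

A representative firm's profit is π_i = y_i(315 − Y) − 37y_i − 3y_i², with Y = y_i + Σ_{j≠i} y_j.
First-order condition: 278 − 8y_i − Σ_{j≠i} y_j = 0.
In a symmetric equilibrium every firm chooses the same y, so Σ_{j≠i} y_j = 2y. The condition becomes 278 − 10y = 0, giving y = 278/10 = 27.8.

27.8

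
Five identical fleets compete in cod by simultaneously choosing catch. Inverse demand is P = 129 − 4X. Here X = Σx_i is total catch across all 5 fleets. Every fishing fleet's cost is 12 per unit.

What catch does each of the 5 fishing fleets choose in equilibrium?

4.875

A representative fishing fleet's profit is π_i = x_i(129 − 4X) − 12x_i, with X = x_i + Σ_{j≠i} x_j.
First-order condition: 117 − 8x_i − 4Σ_{j≠i} x_j = 0.
Imposing symmetry (x_j = x for all j) turns Σ_{j≠i} x_j into 4x, so 117 = 24x and x = 4.875.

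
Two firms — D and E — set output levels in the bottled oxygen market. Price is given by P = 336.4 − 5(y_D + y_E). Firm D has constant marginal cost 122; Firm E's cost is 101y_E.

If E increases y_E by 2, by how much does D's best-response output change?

-1

Firm D's profit: π = y_D(336.4 − 5(y_D + y_E)) − 122y_D.
∂π/∂y_D = 214.4 − 10y_D − 5y_E = 0, so y_D = 21.44 − 0.5y_E.
The reaction-function slope is −0.5, so a 2-unit rise in y_E moves y_D by −0.5 × 2 = −1. D's best response falls — the actions are strategic substitutes.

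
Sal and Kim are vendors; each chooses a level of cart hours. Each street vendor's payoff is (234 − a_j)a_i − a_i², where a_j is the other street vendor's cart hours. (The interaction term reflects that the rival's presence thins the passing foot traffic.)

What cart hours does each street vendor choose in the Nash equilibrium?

78

Sal's payoff is (234 − a_K)a_S − a_S².
∂π/∂a_S = 234 − a_K − 2a_S = 0, so a_S = 117 − 0.5a_K.
The game is symmetric, so in equilibrium a_K = a_S: the reaction function gives 1.5a_S = 117, hence a_S = 78.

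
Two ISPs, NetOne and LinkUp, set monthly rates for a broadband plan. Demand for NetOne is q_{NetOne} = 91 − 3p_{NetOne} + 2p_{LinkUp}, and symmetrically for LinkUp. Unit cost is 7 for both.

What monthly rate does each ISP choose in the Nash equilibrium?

28

NetOne's profit: π = (p_{NetOne} − 7)(91 − 3p_{NetOne} + 2p_{LinkUp}).
∂π/∂p_{NetOne} = 112 − 6p_{NetOne} + 2p_{LinkUp} = 0 ⇒ p_{NetOne} = 56/3 + (1/3)p_{LinkUp}.
Setting p_{NetOne} = p_{LinkUp} in the reaction function: p_{NetOne} = 56/3 + (1/3)p_{NetOne}, so p_{NetOne} = (56/3) / (2/3) = 28.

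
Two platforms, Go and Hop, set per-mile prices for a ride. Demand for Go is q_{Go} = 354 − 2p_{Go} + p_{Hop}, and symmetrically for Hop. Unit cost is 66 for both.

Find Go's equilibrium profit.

18432

Go's profit: π = (p_{Go} − 66)(354 − 2p_{Go} + p_{Hop}).
∂π/∂p_{Go} = 486 − 4p_{Go} + p_{Hop} = 0 ⇒ p_{Go} = 121.5 + 0.25p_{Hop}.
Setting p_{Go} = p_{Hop} in the reaction function: p_{Go} = 121.5 + 0.25p_{Go}, so p_{Go} = 121.5 / 0.75 = 162.
q_{Go} = 354 − 2·162 + 162 = 192.
Profit = (162 − 66)·192 = 18432.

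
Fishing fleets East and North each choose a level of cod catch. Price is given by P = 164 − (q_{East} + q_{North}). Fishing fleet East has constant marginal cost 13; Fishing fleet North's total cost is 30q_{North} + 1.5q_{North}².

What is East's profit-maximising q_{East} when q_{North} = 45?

Fishing fleet East's profit: π = q_{East}(164 − (q_{East} + q_{North})) − 13q_{East}.
∂π/∂q_{East} = 151 − 2q_{East} − q_{North} = 0, so q_{East} = 75.5 − 0.5q_{North}.
At q_{North} = 45: q_{East} = 75.5 − 0.5·45 = 53.

53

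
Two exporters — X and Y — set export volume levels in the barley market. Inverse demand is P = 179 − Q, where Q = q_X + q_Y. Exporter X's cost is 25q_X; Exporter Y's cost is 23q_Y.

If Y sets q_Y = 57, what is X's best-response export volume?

Exporter X's profit: π = q_X(179 − (q_X + q_Y)) − 25q_X.
∂π/∂q_X = 154 − 2q_X − q_Y = 0, so q_X = 77 − 0.5q_Y.
At q_Y = 57: q_X = 77 − 0.5·57 = 48.5.

48.5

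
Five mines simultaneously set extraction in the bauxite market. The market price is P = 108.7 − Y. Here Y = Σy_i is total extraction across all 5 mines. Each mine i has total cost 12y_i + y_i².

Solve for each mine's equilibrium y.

A representative mine's profit is π_i = y_i(108.7 − Y) − 12y_i − y_i², with Y = y_i + Σ_{j≠i} y_j.
First-order condition: 96.7 − 4y_i − Σ_{j≠i} y_j = 0.
Imposing symmetry (y_j = y for all j) turns Σ_{j≠i} y_j into 4y, so 96.7 = 8y and y = 12.0875.

12.0875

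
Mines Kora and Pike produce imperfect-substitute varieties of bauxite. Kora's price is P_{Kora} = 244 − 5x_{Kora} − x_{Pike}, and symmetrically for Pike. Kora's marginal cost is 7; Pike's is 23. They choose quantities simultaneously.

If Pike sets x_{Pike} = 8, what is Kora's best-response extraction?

Mine Kora's profit: π = x_{Kora}(244 − 5x_{Kora} − x_{Pike}) − 7x_{Kora}.
∂π/∂x_{Kora} = 237 − 10x_{Kora} − x_{Pike} = 0 ⇒ x_{Kora} = 23.7 − 0.1x_{Pike}.
At x_{Pike} = 8: x_{Kora} = 23.7 − 0.1·8 = 22.9.

22.9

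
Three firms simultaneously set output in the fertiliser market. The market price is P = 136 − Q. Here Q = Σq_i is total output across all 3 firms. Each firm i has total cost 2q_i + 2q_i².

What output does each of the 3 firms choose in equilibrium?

A representative firm's profit is π_i = q_i(136 − Q) − 2q_i − 2q_i², with Q = q_i + Σ_{j≠i} q_j.
First-order condition: 134 − 6q_i − Σ_{j≠i} q_j = 0.
Imposing symmetry (q_j = q for all j) turns Σ_{j≠i} q_j into 2q, so 134 = 8q and q = 16.75.

16.75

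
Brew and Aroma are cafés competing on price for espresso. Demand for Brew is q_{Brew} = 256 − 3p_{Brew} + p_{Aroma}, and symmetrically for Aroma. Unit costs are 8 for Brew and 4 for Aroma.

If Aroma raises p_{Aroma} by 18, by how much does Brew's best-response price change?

3

Brew's profit: π = (p_{Brew} − 8)(256 − 3p_{Brew} + p_{Aroma}).
∂π/∂p_{Brew} = 280 − 6p_{Brew} + p_{Aroma} = 0 ⇒ p_{Brew} = 140/3 + (1/6)p_{Aroma}.
The reaction-function slope is 1/6, so an 18-unit rise in p_{Aroma} moves p_{Brew} by 1/6 × 18 = 3. Brew's best response rises — the actions are strategic complements.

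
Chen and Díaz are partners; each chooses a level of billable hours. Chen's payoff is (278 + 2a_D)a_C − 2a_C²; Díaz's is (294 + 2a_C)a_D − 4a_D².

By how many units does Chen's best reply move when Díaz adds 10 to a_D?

5

Expanding Chen's payoff: 278a_C + 2a_Da_C − 2a_C².
∂π/∂a_C = 278 + 2a_D − 4a_C = 0, so a_C = 69.5 + 0.5a_D.
The reaction-function slope is 0.5, so a 10-unit rise in a_D moves a_C by 0.5 × 10 = 5. Chen's best response rises — the actions are strategic complements.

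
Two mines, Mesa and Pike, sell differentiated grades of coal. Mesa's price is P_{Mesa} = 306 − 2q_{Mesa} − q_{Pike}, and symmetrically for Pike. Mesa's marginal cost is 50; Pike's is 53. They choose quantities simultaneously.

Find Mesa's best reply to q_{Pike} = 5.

Mine Mesa's profit: π = q_{Mesa}(306 − 2q_{Mesa} − q_{Pike}) − 50q_{Mesa}.
∂π/∂q_{Mesa} = 256 − 4q_{Mesa} − q_{Pike} = 0 ⇒ q_{Mesa} = 64 − 0.25q_{Pike}.
At q_{Pike} = 5: q_{Mesa} = 64 − 0.25·5 = 62.75.

62.75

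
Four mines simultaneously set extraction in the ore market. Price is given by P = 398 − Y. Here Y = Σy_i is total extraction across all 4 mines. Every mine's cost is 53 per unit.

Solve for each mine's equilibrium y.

A representative mine's profit is π_i = y_i(398 − Y) − 53y_i, with Y = y_i + Σ_{j≠i} y_j.
First-order condition: 345 − 2y_i − Σ_{j≠i} y_j = 0.
Imposing symmetry (y_j = y for all j) turns Σ_{j≠i} y_j into 3y, so 345 = 5y and y = 69.

69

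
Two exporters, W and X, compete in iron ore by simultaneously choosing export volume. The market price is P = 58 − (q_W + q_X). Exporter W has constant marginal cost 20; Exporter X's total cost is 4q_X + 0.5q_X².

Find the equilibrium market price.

32

Exporter W's profit: π = q_W(58 − (q_W + q_X)) − 20q_W.
∂π/∂q_W = 38 − 2q_W − q_X = 0, so q_W = 19 − 0.5q_X.
For X: ∂π/∂q_X = 54 − 3q_X − q_W = 0 ⇒ q_X = 18 − (1/3)q_W.
Solving the two reaction functions simultaneously: (1 − (−0.5)(−1/3))q_W = 19 − 0.5·18, so (5/6)q_W = 10 and q_W = 12.
Then q_X = 18 − (1/3)·12 = 14.
Equilibrium price: P = 58 − 26 = 32.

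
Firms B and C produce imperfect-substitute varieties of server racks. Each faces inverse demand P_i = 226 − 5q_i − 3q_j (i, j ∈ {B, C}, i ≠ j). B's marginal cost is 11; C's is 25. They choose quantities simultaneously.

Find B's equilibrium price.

Firm B's profit: π = q_B(226 − 5q_B − 3q_C) − 11q_B.
∂π/∂q_B = 215 − 10q_B − 3q_C = 0 ⇒ q_B = 21.5 − 0.3q_C.
Similarly q_C = 20.1 − 0.3q_B.
Plugging q_C into B's best response: q_B = 21.5 − 0.3(20.1 − 0.3q_B) ⇒ 0.91q_B = 15.47, so q_B = 17.
Then q_C = 20.1 − 0.3·17 = 15.
P_B = 226 − 5·17 − 3·15 = 96.

96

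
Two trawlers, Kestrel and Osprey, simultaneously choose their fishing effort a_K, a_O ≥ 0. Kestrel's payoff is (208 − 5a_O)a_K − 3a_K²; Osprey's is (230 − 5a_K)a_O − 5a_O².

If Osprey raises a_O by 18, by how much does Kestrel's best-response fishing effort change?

-15

Expanding Kestrel's payoff: 208a_K − 5a_Oa_K − 3a_K².
∂π/∂a_K = 208 − 5a_O − 6a_K = 0, so a_K = 104/3 − (5/6)a_O.
The reaction-function slope is −5/6, so an 18-unit rise in a_O moves a_K by −5/6 × 18 = −15. Kestrel's best response falls — the actions are strategic substitutes.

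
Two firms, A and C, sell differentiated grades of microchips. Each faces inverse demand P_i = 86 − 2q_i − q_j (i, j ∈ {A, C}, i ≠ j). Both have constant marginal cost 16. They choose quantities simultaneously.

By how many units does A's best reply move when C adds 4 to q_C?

Firm A's profit: π = q_A(86 − 2q_A − q_C) − 16q_A.
∂π/∂q_A = 70 − 4q_A − q_C = 0 ⇒ q_A = 17.5 − 0.25q_C.
The reaction-function slope is −0.25, so a 4-unit rise in q_C moves q_A by −0.25 × 4 = −1. A's best response falls — the actions are strategic substitutes.

-1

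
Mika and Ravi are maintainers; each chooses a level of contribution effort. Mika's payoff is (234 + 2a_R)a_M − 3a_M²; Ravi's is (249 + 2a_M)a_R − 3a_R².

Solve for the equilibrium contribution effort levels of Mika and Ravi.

59.4375, 61.3125

Expanding Mika's payoff: 234a_M + 2a_Ra_M − 3a_M².
∂π/∂a_M = 234 + 2a_R − 6a_M = 0, so a_M = 39 + (1/3)a_R.
Likewise for Ravi: a_R = 41.5 + (1/3)a_M.
Plugging a_R into Mika's best response: a_M = 39 + (1/3)(41.5 + (1/3)a_M) ⇒ (8/9)a_M = 317/6, so a_M = 59.4375.
Then a_R = 41.5 + (1/3)·59.4375 = 61.3125.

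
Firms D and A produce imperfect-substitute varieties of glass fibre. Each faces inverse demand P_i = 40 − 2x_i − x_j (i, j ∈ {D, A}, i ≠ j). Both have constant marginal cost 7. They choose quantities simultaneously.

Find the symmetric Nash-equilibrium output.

Firm D's profit: π = x_D(40 − 2x_D − x_A) − 7x_D.
∂π/∂x_D = 33 − 4x_D − x_A = 0 ⇒ x_D = 8.25 − 0.25x_A.
By symmetry x_A = x_D; substituting into the reaction function, 1.25x_D = 8.25 and x_D = 6.6.

6.6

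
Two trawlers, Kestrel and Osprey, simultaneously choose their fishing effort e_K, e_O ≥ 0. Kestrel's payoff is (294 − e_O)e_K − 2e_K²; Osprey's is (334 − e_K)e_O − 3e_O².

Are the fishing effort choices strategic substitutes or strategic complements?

strategic substitutes

Expanding Kestrel's payoff: 294e_K − e_Oe_K − 2e_K².
∂π/∂e_K = 294 − e_O − 4e_K = 0, so e_K = 73.5 − 0.25e_O.
The best-response slope de_K/de_O = −0.25 < 0: the reaction function is downward-sloping, so the choices are strategic substitutes.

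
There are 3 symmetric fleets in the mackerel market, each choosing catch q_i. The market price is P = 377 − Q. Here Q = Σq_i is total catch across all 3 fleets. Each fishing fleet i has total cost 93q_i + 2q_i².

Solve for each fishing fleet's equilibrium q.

35.5

A representative fishing fleet's profit is π_i = q_i(377 − Q) − 93q_i − 2q_i², with Q = q_i + Σ_{j≠i} q_j.
First-order condition: 284 − 6q_i − Σ_{j≠i} q_j = 0.
With identical fishing fleets, set every q_j = q: then 284 − 6q − 2q = 0, i.e. q = 284/8 = 35.5.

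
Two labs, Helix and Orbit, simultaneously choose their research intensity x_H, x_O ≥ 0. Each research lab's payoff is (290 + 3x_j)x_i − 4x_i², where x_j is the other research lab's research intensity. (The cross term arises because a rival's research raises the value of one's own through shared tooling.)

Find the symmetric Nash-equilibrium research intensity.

58

Helix's payoff is (290 + 3x_O)x_H − 4x_H².
∂π/∂x_H = 290 + 3x_O − 8x_H = 0, so x_H = 36.25 + 0.375x_O.
The game is symmetric, so in equilibrium x_O = x_H: the reaction function gives 0.625x_H = 36.25, hence x_H = 58.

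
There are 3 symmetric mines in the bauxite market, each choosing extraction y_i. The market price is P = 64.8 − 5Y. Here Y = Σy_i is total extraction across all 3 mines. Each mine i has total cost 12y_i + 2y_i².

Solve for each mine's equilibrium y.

2.2

A representative mine's profit is π_i = y_i(64.8 − 5Y) − 12y_i − 2y_i², with Y = y_i + Σ_{j≠i} y_j.
First-order condition: 52.8 − 14y_i − 5Σ_{j≠i} y_j = 0.
With identical mines, set every y_j = y: then 52.8 − 14y − 10y = 0, i.e. y = 52.8/24 = 2.2.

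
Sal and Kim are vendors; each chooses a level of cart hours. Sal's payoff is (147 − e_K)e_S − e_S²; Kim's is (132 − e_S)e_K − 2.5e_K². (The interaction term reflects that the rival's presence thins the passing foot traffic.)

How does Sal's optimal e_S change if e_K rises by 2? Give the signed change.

-1

Expanding Sal's payoff: 147e_S − e_Ke_S − e_S².
∂π/∂e_S = 147 − e_K − 2e_S = 0, so e_S = 73.5 − 0.5e_K.
The reaction-function slope is −0.5, so a 2-unit rise in e_K moves e_S by −0.5 × 2 = −1. Sal's best response falls — the actions are strategic substitutes.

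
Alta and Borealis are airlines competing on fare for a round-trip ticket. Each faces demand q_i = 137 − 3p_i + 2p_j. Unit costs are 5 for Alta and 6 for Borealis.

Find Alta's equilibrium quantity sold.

Alta's profit: π = (p_{Alta} − 5)(137 − 3p_{Alta} + 2p_{Borealis}).
∂π/∂p_{Alta} = 152 − 6p_{Alta} + 2p_{Borealis} = 0 ⇒ p_{Alta} = 76/3 + (1/3)p_{Borealis}.
Similarly p_{Borealis} = 155/6 + (1/3)p_{Alta}.
Plugging p_{Borealis} into Alta's best response: p_{Alta} = 76/3 + (1/3)(155/6 + (1/3)p_{Alta}) ⇒ (8/9)p_{Alta} = 611/18, so p_{Alta} = 38.1875.
Then p_{Borealis} = 155/6 + (1/3)·38.1875 = 38.5625.
q_{Alta} = 137 − 3·38.1875 + 2·38.5625 = 99.5625.

99.5625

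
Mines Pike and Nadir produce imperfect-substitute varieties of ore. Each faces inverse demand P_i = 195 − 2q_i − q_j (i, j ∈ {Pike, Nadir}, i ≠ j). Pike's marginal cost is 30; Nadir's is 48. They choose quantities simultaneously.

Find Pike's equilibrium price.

Mine Pike's profit: π = q_{Pike}(195 − 2q_{Pike} − q_{Nadir}) − 30q_{Pike}.
∂π/∂q_{Pike} = 165 − 4q_{Pike} − q_{Nadir} = 0 ⇒ q_{Pike} = 41.25 − 0.25q_{Nadir}.
Similarly q_{Nadir} = 36.75 − 0.25q_{Pike}.
Substituting the second reaction function into the first: q_{Pike} = 41.25 − 0.25(36.75 − 0.25q_{Pike}), which gives 0.9375q_{Pike} = 32.0625 ⇒ q_{Pike} = 34.2.
Then q_{Nadir} = 36.75 − 0.25·34.2 = 28.2.
P_{Pike} = 195 − 2·34.2 − 28.2 = 98.4.

98.4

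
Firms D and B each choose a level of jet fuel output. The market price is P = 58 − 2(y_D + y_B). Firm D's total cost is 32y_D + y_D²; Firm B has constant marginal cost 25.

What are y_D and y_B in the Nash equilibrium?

1.9, 7.3

Firm D's profit: π = y_D(58 − 2(y_D + y_B)) − 32y_D − y_D².
∂π/∂y_D = 26 − 6y_D − 2y_B = 0, so y_D = 13/3 − (1/3)y_B.
For B: ∂π/∂y_B = 33 − 4y_B − 2y_D = 0 ⇒ y_B = 8.25 − 0.5y_D.
Substituting the second reaction function into the first: y_D = 13/3 − (1/3)(8.25 − 0.5y_D), which gives (5/6)y_D = 19/12 ⇒ y_D = 1.9.
Then y_B = 8.25 − 0.5·1.9 = 7.3.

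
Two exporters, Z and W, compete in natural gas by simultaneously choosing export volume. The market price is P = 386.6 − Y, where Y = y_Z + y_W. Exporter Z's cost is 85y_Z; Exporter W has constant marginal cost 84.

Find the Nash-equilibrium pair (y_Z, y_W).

100.2, 101.2

Exporter Z's profit: π = y_Z(386.6 − (y_Z + y_W)) − 85y_Z.
∂π/∂y_Z = 301.6 − 2y_Z − y_W = 0, so y_Z = 150.8 − 0.5y_W.
By the same steps for W: y_W = 151.3 − 0.5y_Z.
Plugging y_W into Z's best response: y_Z = 150.8 − 0.5(151.3 − 0.5y_Z) ⇒ 0.75y_Z = 75.15, so y_Z = 100.2.
Then y_W = 151.3 − 0.5·100.2 = 101.2.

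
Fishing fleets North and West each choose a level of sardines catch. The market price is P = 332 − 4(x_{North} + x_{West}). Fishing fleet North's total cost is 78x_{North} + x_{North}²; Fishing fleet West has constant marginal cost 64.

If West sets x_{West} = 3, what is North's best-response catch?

Fishing fleet North's profit: π = x_{North}(332 − 4(x_{North} + x_{West})) − 78x_{North} − x_{North}².
∂π/∂x_{North} = 254 − 10x_{North} − 4x_{West} = 0, so x_{North} = 25.4 − 0.4x_{West}.
At x_{West} = 3: x_{North} = 25.4 − 0.4·3 = 24.2.

24.2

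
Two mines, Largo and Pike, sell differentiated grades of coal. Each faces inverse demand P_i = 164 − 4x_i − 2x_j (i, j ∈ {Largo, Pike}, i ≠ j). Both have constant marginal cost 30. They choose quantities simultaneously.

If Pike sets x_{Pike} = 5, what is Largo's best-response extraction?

Mine Largo's profit: π = x_{Largo}(164 − 4x_{Largo} − 2x_{Pike}) − 30x_{Largo}.
∂π/∂x_{Largo} = 134 − 8x_{Largo} − 2x_{Pike} = 0 ⇒ x_{Largo} = 16.75 − 0.25x_{Pike}.
At x_{Pike} = 5: x_{Largo} = 16.75 − 0.25·5 = 15.5.

15.5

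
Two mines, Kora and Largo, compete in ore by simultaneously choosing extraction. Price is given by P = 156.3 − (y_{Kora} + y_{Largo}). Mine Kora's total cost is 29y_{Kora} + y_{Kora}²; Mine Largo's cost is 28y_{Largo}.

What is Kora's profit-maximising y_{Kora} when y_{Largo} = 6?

30.325

Mine Kora's profit: π = y_{Kora}(156.3 − (y_{Kora} + y_{Largo})) − 29y_{Kora} − y_{Kora}².
∂π/∂y_{Kora} = 127.3 − 4y_{Kora} − y_{Largo} = 0, so y_{Kora} = 31.825 − 0.25y_{Largo}.
At y_{Largo} = 6: y_{Kora} = 31.825 − 0.25·6 = 30.325.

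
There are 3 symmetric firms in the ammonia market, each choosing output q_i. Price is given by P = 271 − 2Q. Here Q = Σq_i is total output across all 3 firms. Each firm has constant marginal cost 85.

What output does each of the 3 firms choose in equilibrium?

A representative firm's profit is π_i = q_i(271 − 2Q) − 85q_i, with Q = q_i + Σ_{j≠i} q_j.
First-order condition: 186 − 4q_i − 2Σ_{j≠i} q_j = 0.
Imposing symmetry (q_j = q for all j) turns Σ_{j≠i} q_j into 2q, so 186 = 8q and q = 23.25.

23.25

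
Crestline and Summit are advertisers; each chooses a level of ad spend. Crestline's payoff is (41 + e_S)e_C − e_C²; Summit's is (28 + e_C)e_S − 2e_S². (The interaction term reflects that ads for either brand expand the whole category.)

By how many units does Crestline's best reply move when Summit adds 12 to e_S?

6

Expanding Crestline's payoff: 41e_C + e_Se_C − e_C².
∂π/∂e_C = 41 + e_S − 2e_C = 0, so e_C = 20.5 + 0.5e_S.
The reaction-function slope is 0.5, so a 12-unit rise in e_S moves e_C by 0.5 × 12 = 6. Crestline's best response rises — the actions are strategic complements.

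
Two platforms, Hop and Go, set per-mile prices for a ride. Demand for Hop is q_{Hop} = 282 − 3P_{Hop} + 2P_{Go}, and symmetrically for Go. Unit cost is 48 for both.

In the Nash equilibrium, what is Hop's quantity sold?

175.5

Hop's profit: π = (P_{Hop} − 48)(282 − 3P_{Hop} + 2P_{Go}).
∂π/∂P_{Hop} = 426 − 6P_{Hop} + 2P_{Go} = 0 ⇒ P_{Hop} = 71 + (1/3)P_{Go}.
Setting P_{Hop} = P_{Go} in the reaction function: P_{Hop} = 71 + (1/3)P_{Hop}, so P_{Hop} = 71 / (2/3) = 106.5.
q_{Hop} = 282 − 3·106.5 + 2·106.5 = 175.5.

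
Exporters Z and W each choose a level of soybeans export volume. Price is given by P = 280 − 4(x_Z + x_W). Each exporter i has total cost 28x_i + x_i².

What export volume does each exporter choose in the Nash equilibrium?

Exporter Z's profit: π = x_Z(280 − 4(x_Z + x_W)) − 28x_Z − x_Z².
∂π/∂x_Z = 252 − 10x_Z − 4x_W = 0, so x_Z = 25.2 − 0.4x_W.
The game is symmetric, so in equilibrium x_W = x_Z: the reaction function gives 1.4x_Z = 25.2, hence x_Z = 18.

18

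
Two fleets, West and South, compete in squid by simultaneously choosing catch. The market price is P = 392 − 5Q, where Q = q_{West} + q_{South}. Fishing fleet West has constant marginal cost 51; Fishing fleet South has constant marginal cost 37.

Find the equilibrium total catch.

Fishing fleet West's profit: π = q_{West}(392 − 5(q_{West} + q_{South})) − 51q_{West}.
∂π/∂q_{West} = 341 − 10q_{West} − 5q_{South} = 0, so q_{West} = 34.1 − 0.5q_{South}.
By the same steps for South: q_{South} = 35.5 − 0.5q_{West}.
Plugging q_{South} into West's best response: q_{West} = 34.1 − 0.5(35.5 − 0.5q_{West}) ⇒ 0.75q_{West} = 16.35, so q_{West} = 21.8.
Then q_{South} = 35.5 − 0.5·21.8 = 24.6.
Total catch: 21.8 + 24.6 = 46.4.

46.4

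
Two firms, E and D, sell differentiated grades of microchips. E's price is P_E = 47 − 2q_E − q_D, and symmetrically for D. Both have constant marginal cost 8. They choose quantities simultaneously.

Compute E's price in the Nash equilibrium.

23.6

Firm E's profit: π = q_E(47 − 2q_E − q_D) − 8q_E.
∂π/∂q_E = 39 − 4q_E − q_D = 0 ⇒ q_E = 9.75 − 0.25q_D.
The game is symmetric, so in equilibrium q_D = q_E: the reaction function gives 1.25q_E = 9.75, hence q_E = 7.8.
P_E = 47 − 2·7.8 − 7.8 = 23.6.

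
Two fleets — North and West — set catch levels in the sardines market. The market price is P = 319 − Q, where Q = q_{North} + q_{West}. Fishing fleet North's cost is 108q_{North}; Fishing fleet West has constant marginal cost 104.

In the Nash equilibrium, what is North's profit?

4761

Fishing fleet North's profit: π = q_{North}(319 − (q_{North} + q_{West})) − 108q_{North}.
∂π/∂q_{North} = 211 − 2q_{North} − q_{West} = 0, so q_{North} = 105.5 − 0.5q_{West}.
By the same steps for West: q_{West} = 107.5 − 0.5q_{North}.
Substituting the second reaction function into the first: q_{North} = 105.5 − 0.5(107.5 − 0.5q_{North}), which gives 0.75q_{North} = 51.75 ⇒ q_{North} = 69.
Then q_{West} = 107.5 − 0.5·69 = 73.
Price P = 319 − 142 = 177.
North's profit: (177 − 108)·69 = 4761.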